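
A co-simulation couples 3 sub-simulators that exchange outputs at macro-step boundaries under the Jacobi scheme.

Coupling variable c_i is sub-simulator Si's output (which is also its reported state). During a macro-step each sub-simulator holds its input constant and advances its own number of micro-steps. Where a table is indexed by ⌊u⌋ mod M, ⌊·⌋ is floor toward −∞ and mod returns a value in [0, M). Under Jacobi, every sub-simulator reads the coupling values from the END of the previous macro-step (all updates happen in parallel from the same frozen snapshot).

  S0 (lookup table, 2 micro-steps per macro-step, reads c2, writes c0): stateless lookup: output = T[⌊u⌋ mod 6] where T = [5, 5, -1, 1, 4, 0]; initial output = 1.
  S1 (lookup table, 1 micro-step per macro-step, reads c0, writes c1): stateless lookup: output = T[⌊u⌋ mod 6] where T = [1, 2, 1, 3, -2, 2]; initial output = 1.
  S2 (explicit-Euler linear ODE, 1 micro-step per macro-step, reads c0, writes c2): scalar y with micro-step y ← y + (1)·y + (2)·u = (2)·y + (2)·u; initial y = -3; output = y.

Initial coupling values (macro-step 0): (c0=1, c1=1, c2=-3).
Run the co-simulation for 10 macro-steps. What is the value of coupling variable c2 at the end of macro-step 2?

macro 1: S0 reads c2=-3 → after 2×micro: 1; S1 reads c0=1 → after 1×micro: 2; S2 reads c0=1 → after 1×micro: -4 ⇒ (c0=1, c1=2, c2=-4)
macro 2: S0 reads c2=-4 → after 2×micro: -1; S1 reads c0=1 → after 1×micro: 2; S2 reads c0=1 → after 1×micro: -6 ⇒ (c0=-1, c1=2, c2=-6)
macro 3: S0 reads c2=-6 → after 2×micro: 5; S1 reads c0=-1 → after 1×micro: 2; S2 reads c0=-1 → after 1×micro: -14 ⇒ (c0=5, c1=2, c2=-14)
macro 4: S0 reads c2=-14 → after 2×micro: 4; S1 reads c0=5 → after 1×micro: 2; S2 reads c0=5 → after 1×micro: -18 ⇒ (c0=4, c1=2, c2=-18)
macro 5: S0 reads c2=-18 → after 2×micro: 5; S1 reads c0=4 → after 1×micro: -2; S2 reads c0=4 → after 1×micro: -28 ⇒ (c0=5, c1=-2, c2=-28)
macro 6: S0 reads c2=-28 → after 2×micro: -1; S1 reads c0=5 → after 1×micro: 2; S2 reads c0=5 → after 1×micro: -46 ⇒ (c0=-1, c1=2, c2=-46)
macro 7: S0 reads c2=-46 → after 2×micro: -1; S1 reads c0=-1 → after 1×micro: 2; S2 reads c0=-1 → after 1×micro: -94 ⇒ (c0=-1, c1=2, c2=-94)
macro 8: S0 reads c2=-94 → after 2×micro: -1; S1 reads c0=-1 → after 1×micro: 2; S2 reads c0=-1 → after 1×micro: -190 ⇒ (c0=-1, c1=2, c2=-190)
macro 9: S0 reads c2=-190 → after 2×micro: -1; S1 reads c0=-1 → after 1×micro: 2; S2 reads c0=-1 → after 1×micro: -382 ⇒ (c0=-1, c1=2, c2=-382)
macro 10: S0 reads c2=-382 → after 2×micro: -1; S1 reads c0=-1 → after 1×micro: 2; S2 reads c0=-1 → after 1×micro: -766 ⇒ (c0=-1, c1=2, c2=-766)

c2 at macro-step 2 = -6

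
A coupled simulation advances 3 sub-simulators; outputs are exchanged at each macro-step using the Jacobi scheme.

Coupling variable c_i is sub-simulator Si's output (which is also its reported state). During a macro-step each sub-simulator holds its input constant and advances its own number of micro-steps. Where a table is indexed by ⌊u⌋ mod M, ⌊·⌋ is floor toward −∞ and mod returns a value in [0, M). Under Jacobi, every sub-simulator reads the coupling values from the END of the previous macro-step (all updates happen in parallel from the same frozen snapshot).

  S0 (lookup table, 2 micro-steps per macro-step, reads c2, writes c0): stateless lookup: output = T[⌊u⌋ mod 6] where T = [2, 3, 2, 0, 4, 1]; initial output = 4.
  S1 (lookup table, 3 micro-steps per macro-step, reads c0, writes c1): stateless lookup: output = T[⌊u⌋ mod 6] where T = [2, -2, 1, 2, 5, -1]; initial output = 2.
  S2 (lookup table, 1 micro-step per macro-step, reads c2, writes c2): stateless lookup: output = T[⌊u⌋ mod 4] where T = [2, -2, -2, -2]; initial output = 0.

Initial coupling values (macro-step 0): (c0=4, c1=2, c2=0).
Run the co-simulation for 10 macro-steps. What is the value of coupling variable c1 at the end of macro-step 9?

c1 at macro-step 9 = 5

macro 1: S0 reads c2=0 → after 2×micro: 2; S1 reads c0=4 → after 3×micro: 5; S2 reads c2=0 → after 1×micro: 2 ⇒ (c0=2, c1=5, c2=2)
macro 2: S0 reads c2=2 → after 2×micro: 2; S1 reads c0=2 → after 3×micro: 1; S2 reads c2=2 → after 1×micro: -2 ⇒ (c0=2, c1=1, c2=-2)
macro 3: S0 reads c2=-2 → after 2×micro: 4; S1 reads c0=2 → after 3×micro: 1; S2 reads c2=-2 → after 1×micro: -2 ⇒ (c0=4, c1=1, c2=-2)
macro 4: S0 reads c2=-2 → after 2×micro: 4; S1 reads c0=4 → after 3×micro: 5; S2 reads c2=-2 → after 1×micro: -2 ⇒ (c0=4, c1=5, c2=-2)
macro 5: S0 reads c2=-2 → after 2×micro: 4; S1 reads c0=4 → after 3×micro: 5; S2 reads c2=-2 → after 1×micro: -2 ⇒ (c0=4, c1=5, c2=-2)
macro 6: S0 reads c2=-2 → after 2×micro: 4; S1 reads c0=4 → after 3×micro: 5; S2 reads c2=-2 → after 1×micro: -2 ⇒ (c0=4, c1=5, c2=-2)
macro 7: S0 reads c2=-2 → after 2×micro: 4; S1 reads c0=4 → after 3×micro: 5; S2 reads c2=-2 → after 1×micro: -2 ⇒ (c0=4, c1=5, c2=-2)
macro 8: S0 reads c2=-2 → after 2×micro: 4; S1 reads c0=4 → after 3×micro: 5; S2 reads c2=-2 → after 1×micro: -2 ⇒ (c0=4, c1=5, c2=-2)
macro 9: S0 reads c2=-2 → after 2×micro: 4; S1 reads c0=4 → after 3×micro: 5; S2 reads c2=-2 → after 1×micro: -2 ⇒ (c0=4, c1=5, c2=-2)
macro 10: S0 reads c2=-2 → after 2×micro: 4; S1 reads c0=4 → after 3×micro: 5; S2 reads c2=-2 → after 1×micro: -2 ⇒ (c0=4, c1=5, c2=-2)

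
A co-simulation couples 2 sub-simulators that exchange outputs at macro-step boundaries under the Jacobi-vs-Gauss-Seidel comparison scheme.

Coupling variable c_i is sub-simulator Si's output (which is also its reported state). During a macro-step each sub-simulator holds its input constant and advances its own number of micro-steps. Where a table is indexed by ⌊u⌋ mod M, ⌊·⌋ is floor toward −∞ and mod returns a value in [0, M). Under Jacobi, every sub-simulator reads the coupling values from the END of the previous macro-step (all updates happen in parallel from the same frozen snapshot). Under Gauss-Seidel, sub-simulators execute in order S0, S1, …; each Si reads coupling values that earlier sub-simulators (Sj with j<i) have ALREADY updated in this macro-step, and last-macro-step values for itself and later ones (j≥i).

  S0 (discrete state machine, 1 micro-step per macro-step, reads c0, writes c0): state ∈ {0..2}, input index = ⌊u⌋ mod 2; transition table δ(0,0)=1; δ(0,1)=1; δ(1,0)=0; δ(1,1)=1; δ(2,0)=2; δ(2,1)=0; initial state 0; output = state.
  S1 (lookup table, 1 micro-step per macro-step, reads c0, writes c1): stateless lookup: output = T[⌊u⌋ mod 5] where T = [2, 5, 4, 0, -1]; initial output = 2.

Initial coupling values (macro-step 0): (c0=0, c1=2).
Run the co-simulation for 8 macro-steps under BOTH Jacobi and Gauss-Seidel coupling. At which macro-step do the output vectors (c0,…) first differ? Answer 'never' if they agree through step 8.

first divergence at macro-step: 1

[Jacobi] macro 1: S0 reads c0=0 → after 1×micro: 1; S1 reads c0=0 → after 1×micro: 2 ⇒ (c0=1, c1=2)
[Jacobi] macro 2: S0 reads c0=1 → after 1×micro: 1; S1 reads c0=1 → after 1×micro: 5 ⇒ (c0=1, c1=5)
[Jacobi] macro 3: S0 reads c0=1 → after 1×micro: 1; S1 reads c0=1 → after 1×micro: 5 ⇒ (c0=1, c1=5)
[Jacobi] macro 4: S0 reads c0=1 → after 1×micro: 1; S1 reads c0=1 → after 1×micro: 5 ⇒ (c0=1, c1=5)
[Jacobi] macro 5: S0 reads c0=1 → after 1×micro: 1; S1 reads c0=1 → after 1×micro: 5 ⇒ (c0=1, c1=5)
[Jacobi] macro 6: S0 reads c0=1 → after 1×micro: 1; S1 reads c0=1 → after 1×micro: 5 ⇒ (c0=1, c1=5)
[Jacobi] macro 7: S0 reads c0=1 → after 1×micro: 1; S1 reads c0=1 → after 1×micro: 5 ⇒ (c0=1, c1=5)
[Jacobi] macro 8: S0 reads c0=1 → after 1×micro: 1; S1 reads c0=1 → after 1×micro: 5 ⇒ (c0=1, c1=5)
[Gauss-Seidel] macro 1: S0 reads c0=0 → after 1×micro: 1; S1 reads c0=1 → after 1×micro: 5 ⇒ (c0=1, c1=5)
[Gauss-Seidel] macro 2: S0 reads c0=1 → after 1×micro: 1; S1 reads c0=1 → after 1×micro: 5 ⇒ (c0=1, c1=5)
[Gauss-Seidel] macro 3: S0 reads c0=1 → after 1×micro: 1; S1 reads c0=1 → after 1×micro: 5 ⇒ (c0=1, c1=5)
[Gauss-Seidel] macro 4: S0 reads c0=1 → after 1×micro: 1; S1 reads c0=1 → after 1×micro: 5 ⇒ (c0=1, c1=5)
[Gauss-Seidel] macro 5: S0 reads c0=1 → after 1×micro: 1; S1 reads c0=1 → after 1×micro: 5 ⇒ (c0=1, c1=5)
[Gauss-Seidel] macro 6: S0 reads c0=1 → after 1×micro: 1; S1 reads c0=1 → after 1×micro: 5 ⇒ (c0=1, c1=5)
[Gauss-Seidel] macro 7: S0 reads c0=1 → after 1×micro: 1; S1 reads c0=1 → after 1×micro: 5 ⇒ (c0=1, c1=5)
[Gauss-Seidel] macro 8: S0 reads c0=1 → after 1×micro: 1; S1 reads c0=1 → after 1×micro: 5 ⇒ (c0=1, c1=5)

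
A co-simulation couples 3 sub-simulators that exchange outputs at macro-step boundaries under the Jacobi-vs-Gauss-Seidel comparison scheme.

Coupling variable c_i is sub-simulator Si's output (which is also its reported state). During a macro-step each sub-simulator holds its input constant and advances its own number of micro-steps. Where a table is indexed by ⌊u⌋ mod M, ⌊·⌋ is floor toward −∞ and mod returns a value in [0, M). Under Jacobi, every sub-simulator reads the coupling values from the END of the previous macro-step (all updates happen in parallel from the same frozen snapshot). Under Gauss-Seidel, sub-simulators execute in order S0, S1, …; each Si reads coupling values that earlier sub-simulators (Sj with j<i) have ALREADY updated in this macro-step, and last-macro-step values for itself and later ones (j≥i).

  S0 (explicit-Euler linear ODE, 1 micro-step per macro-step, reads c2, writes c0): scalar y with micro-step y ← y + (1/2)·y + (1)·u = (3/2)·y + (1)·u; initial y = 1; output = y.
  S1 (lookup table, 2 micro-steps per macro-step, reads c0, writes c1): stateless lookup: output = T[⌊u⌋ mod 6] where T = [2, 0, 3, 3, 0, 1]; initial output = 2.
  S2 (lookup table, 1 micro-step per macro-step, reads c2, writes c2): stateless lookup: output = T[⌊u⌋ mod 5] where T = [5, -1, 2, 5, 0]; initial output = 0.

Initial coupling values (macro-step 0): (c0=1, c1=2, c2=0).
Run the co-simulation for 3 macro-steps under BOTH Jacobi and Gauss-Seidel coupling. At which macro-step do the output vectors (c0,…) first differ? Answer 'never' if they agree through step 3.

first divergence at macro-step: 3

[Jacobi] macro 1: S0 reads c2=0 → after 1×micro: 3/2; S1 reads c0=1 → after 2×micro: 0; S2 reads c2=0 → after 1×micro: 5 ⇒ (c0=3/2, c1=0, c2=5)
[Jacobi] macro 2: S0 reads c2=5 → after 1×micro: 29/4; S1 reads c0=3/2 → after 2×micro: 0; S2 reads c2=5 → after 1×micro: 5 ⇒ (c0=29/4, c1=0, c2=5)
[Jacobi] macro 3: S0 reads c2=5 → after 1×micro: 127/8; S1 reads c0=29/4 → after 2×micro: 0; S2 reads c2=5 → after 1×micro: 5 ⇒ (c0=127/8, c1=0, c2=5)
[Gauss-Seidel] macro 1: S0 reads c2=0 → after 1×micro: 3/2; S1 reads c0=3/2 → after 2×micro: 0; S2 reads c2=0 → after 1×micro: 5 ⇒ (c0=3/2, c1=0, c2=5)
[Gauss-Seidel] macro 2: S0 reads c2=5 → after 1×micro: 29/4; S1 reads c0=29/4 → after 2×micro: 0; S2 reads c2=5 → after 1×micro: 5 ⇒ (c0=29/4, c1=0, c2=5)
[Gauss-Seidel] macro 3: S0 reads c2=5 → after 1×micro: 127/8; S1 reads c0=127/8 → after 2×micro: 3; S2 reads c2=5 → after 1×micro: 5 ⇒ (c0=127/8, c1=3, c2=5)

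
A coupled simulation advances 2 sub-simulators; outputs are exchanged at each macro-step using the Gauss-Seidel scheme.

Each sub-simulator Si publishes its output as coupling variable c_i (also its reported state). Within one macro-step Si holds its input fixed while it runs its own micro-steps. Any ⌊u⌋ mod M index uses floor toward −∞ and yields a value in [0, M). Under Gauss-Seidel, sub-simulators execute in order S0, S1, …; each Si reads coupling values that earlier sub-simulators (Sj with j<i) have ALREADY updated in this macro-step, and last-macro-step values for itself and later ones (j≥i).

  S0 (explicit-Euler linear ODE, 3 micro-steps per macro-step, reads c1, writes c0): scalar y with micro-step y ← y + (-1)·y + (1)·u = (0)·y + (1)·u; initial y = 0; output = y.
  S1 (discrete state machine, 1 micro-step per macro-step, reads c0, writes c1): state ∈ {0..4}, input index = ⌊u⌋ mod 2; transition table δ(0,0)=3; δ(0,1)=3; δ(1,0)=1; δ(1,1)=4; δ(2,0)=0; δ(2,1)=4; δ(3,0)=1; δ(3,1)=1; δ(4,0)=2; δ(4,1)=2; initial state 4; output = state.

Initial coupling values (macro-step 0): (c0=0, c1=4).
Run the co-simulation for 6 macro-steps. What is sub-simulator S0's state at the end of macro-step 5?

S0 state at macro-step 5 = 1

macro 1: S0 reads c1=4 → after 3×micro: 4; S1 reads c0=4 → after 1×micro: 2 ⇒ (c0=4, c1=2)
macro 2: S0 reads c1=2 → after 3×micro: 2; S1 reads c0=2 → after 1×micro: 0 ⇒ (c0=2, c1=0)
macro 3: S0 reads c1=0 → after 3×micro: 0; S1 reads c0=0 → after 1×micro: 3 ⇒ (c0=0, c1=3)
macro 4: S0 reads c1=3 → after 3×micro: 3; S1 reads c0=3 → after 1×micro: 1 ⇒ (c0=3, c1=1)
macro 5: S0 reads c1=1 → after 3×micro: 1; S1 reads c0=1 → after 1×micro: 4 ⇒ (c0=1, c1=4)
macro 6: S0 reads c1=4 → after 3×micro: 4; S1 reads c0=4 → after 1×micro: 2 ⇒ (c0=4, c1=2)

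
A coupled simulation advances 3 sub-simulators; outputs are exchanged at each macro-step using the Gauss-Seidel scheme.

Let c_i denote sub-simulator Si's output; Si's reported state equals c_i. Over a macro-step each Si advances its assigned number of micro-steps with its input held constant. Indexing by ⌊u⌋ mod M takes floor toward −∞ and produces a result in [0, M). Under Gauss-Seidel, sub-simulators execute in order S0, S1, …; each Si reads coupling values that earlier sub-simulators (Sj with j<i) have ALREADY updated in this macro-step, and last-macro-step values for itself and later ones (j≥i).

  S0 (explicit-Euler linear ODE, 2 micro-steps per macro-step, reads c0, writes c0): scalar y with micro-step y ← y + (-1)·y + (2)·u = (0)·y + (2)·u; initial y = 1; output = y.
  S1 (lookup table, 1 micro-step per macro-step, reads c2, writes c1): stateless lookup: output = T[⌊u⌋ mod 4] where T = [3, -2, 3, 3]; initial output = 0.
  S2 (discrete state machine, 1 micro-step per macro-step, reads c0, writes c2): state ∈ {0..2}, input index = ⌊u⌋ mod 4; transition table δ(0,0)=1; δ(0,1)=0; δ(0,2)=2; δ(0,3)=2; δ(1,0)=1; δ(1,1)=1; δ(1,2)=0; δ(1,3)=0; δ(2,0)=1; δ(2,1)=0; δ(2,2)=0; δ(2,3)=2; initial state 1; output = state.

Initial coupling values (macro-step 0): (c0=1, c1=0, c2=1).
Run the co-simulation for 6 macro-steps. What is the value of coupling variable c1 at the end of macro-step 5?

c1 at macro-step 5 = -2

macro 1: S0 reads c0=1 → after 2×micro: 2; S1 reads c2=1 → after 1×micro: -2; S2 reads c0=2 → after 1×micro: 0 ⇒ (c0=2, c1=-2, c2=0)
macro 2: S0 reads c0=2 → after 2×micro: 4; S1 reads c2=0 → after 1×micro: 3; S2 reads c0=4 → after 1×micro: 1 ⇒ (c0=4, c1=3, c2=1)
macro 3: S0 reads c0=4 → after 2×micro: 8; S1 reads c2=1 → after 1×micro: -2; S2 reads c0=8 → after 1×micro: 1 ⇒ (c0=8, c1=-2, c2=1)
macro 4: S0 reads c0=8 → after 2×micro: 16; S1 reads c2=1 → after 1×micro: -2; S2 reads c0=16 → after 1×micro: 1 ⇒ (c0=16, c1=-2, c2=1)
macro 5: S0 reads c0=16 → after 2×micro: 32; S1 reads c2=1 → after 1×micro: -2; S2 reads c0=32 → after 1×micro: 1 ⇒ (c0=32, c1=-2, c2=1)
macro 6: S0 reads c0=32 → after 2×micro: 64; S1 reads c2=1 → after 1×micro: -2; S2 reads c0=64 → after 1×micro: 1 ⇒ (c0=64, c1=-2, c2=1)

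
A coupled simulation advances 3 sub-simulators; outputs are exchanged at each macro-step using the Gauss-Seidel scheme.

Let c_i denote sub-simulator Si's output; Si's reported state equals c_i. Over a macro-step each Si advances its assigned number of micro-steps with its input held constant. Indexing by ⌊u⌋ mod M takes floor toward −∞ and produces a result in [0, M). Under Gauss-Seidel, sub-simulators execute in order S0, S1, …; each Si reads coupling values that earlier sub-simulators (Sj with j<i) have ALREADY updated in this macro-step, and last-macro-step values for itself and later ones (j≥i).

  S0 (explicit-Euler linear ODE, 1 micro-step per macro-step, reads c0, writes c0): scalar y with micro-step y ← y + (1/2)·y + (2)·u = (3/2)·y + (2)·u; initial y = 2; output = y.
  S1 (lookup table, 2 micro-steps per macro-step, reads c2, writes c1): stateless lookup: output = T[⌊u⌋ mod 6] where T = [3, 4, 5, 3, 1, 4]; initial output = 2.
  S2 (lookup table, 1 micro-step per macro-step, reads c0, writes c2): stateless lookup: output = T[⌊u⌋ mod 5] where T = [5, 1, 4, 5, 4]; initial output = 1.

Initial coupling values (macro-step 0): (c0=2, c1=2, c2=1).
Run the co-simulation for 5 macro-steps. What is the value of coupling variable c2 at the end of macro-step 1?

c2 at macro-step 1 = 4

macro 1: S0 reads c0=2 → after 1×micro: 7; S1 reads c2=1 → after 2×micro: 4; S2 reads c0=7 → after 1×micro: 4 ⇒ (c0=7, c1=4, c2=4)
macro 2: S0 reads c0=7 → after 1×micro: 49/2; S1 reads c2=4 → after 2×micro: 1; S2 reads c0=49/2 → after 1×micro: 4 ⇒ (c0=49/2, c1=1, c2=4)
macro 3: S0 reads c0=49/2 → after 1×micro: 343/4; S1 reads c2=4 → after 2×micro: 1; S2 reads c0=343/4 → after 1×micro: 5 ⇒ (c0=343/4, c1=1, c2=5)
macro 4: S0 reads c0=343/4 → after 1×micro: 2401/8; S1 reads c2=5 → after 2×micro: 4; S2 reads c0=2401/8 → after 1×micro: 5 ⇒ (c0=2401/8, c1=4, c2=5)
macro 5: S0 reads c0=2401/8 → after 1×micro: 16807/16; S1 reads c2=5 → after 2×micro: 4; S2 reads c0=16807/16 → after 1×micro: 5 ⇒ (c0=16807/16, c1=4, c2=5)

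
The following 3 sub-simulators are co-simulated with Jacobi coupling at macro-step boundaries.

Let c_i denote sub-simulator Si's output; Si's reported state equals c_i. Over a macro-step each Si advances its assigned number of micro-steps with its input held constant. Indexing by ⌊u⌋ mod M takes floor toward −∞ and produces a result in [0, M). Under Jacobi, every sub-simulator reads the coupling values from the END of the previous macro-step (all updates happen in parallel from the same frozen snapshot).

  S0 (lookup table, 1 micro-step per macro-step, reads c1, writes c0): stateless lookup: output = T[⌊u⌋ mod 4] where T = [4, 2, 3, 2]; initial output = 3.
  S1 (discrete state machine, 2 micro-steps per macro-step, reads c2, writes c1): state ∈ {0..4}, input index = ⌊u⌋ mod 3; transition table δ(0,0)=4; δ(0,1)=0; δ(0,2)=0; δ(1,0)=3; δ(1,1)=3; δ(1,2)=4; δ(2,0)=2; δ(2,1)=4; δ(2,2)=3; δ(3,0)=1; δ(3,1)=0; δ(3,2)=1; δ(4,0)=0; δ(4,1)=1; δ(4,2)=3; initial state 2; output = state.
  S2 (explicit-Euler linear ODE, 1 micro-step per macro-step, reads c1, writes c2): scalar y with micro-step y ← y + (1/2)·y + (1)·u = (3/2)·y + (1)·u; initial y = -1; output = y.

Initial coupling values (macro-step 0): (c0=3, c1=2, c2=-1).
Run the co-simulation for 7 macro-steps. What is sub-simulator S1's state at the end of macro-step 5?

S1 state at macro-step 5 = 0

macro 1: S0 reads c1=2 → after 1×micro: 3; S1 reads c2=-1 → after 2×micro: 1; S2 reads c1=2 → after 1×micro: 1/2 ⇒ (c0=3, c1=1, c2=1/2)
macro 2: S0 reads c1=1 → after 1×micro: 2; S1 reads c2=1/2 → after 2×micro: 1; S2 reads c1=1 → after 1×micro: 7/4 ⇒ (c0=2, c1=1, c2=7/4)
macro 3: S0 reads c1=1 → after 1×micro: 2; S1 reads c2=7/4 → after 2×micro: 0; S2 reads c1=1 → after 1×micro: 29/8 ⇒ (c0=2, c1=0, c2=29/8)
macro 4: S0 reads c1=0 → after 1×micro: 4; S1 reads c2=29/8 → after 2×micro: 0; S2 reads c1=0 → after 1×micro: 87/16 ⇒ (c0=4, c1=0, c2=87/16)
macro 5: S0 reads c1=0 → after 1×micro: 4; S1 reads c2=87/16 → after 2×micro: 0; S2 reads c1=0 → after 1×micro: 261/32 ⇒ (c0=4, c1=0, c2=261/32)
macro 6: S0 reads c1=0 → after 1×micro: 4; S1 reads c2=261/32 → after 2×micro: 0; S2 reads c1=0 → after 1×micro: 783/64 ⇒ (c0=4, c1=0, c2=783/64)
macro 7: S0 reads c1=0 → after 1×micro: 4; S1 reads c2=783/64 → after 2×micro: 0; S2 reads c1=0 → after 1×micro: 2349/128 ⇒ (c0=4, c1=0, c2=2349/128)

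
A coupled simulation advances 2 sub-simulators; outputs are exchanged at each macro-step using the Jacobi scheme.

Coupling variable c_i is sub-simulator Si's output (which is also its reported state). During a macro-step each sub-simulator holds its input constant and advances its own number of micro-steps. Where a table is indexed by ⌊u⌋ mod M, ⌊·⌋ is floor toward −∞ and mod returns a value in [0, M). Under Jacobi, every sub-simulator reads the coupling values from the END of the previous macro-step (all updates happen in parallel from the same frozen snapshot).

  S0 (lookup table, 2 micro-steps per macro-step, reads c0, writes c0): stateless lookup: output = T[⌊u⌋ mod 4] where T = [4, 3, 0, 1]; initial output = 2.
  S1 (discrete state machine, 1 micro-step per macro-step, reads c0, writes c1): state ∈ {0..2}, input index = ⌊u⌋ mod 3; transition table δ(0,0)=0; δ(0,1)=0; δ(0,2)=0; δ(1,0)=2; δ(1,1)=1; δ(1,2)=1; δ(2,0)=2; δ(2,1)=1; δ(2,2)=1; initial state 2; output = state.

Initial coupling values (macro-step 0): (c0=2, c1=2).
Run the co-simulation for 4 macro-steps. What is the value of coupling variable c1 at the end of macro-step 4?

c1 at macro-step 4 = 1

macro 1: S0 reads c0=2 → after 2×micro: 0; S1 reads c0=2 → after 1×micro: 1 ⇒ (c0=0, c1=1)
macro 2: S0 reads c0=0 → after 2×micro: 4; S1 reads c0=0 → after 1×micro: 2 ⇒ (c0=4, c1=2)
macro 3: S0 reads c0=4 → after 2×micro: 4; S1 reads c0=4 → after 1×micro: 1 ⇒ (c0=4, c1=1)
macro 4: S0 reads c0=4 → after 2×micro: 4; S1 reads c0=4 → after 1×micro: 1 ⇒ (c0=4, c1=1)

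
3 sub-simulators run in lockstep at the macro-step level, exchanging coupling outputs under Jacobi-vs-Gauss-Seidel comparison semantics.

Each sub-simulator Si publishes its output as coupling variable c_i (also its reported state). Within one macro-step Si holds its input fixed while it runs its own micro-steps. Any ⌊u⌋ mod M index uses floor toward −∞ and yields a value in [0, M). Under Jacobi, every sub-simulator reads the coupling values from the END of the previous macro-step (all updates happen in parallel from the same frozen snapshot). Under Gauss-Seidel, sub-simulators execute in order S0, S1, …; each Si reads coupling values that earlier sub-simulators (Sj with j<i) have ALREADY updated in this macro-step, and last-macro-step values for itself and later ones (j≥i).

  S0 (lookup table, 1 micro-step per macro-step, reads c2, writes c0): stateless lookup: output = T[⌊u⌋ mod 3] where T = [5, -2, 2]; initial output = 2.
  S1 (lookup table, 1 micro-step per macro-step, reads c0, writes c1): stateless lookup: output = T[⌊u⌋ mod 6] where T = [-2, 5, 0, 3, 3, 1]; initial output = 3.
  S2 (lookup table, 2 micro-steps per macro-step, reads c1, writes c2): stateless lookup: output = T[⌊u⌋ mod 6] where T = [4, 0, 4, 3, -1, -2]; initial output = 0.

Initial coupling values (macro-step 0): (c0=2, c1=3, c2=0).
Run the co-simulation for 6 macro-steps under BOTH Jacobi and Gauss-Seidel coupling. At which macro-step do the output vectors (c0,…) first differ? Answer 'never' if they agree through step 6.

first divergence at macro-step: 1

[Jacobi] macro 1: S0 reads c2=0 → after 1×micro: 5; S1 reads c0=2 → after 1×micro: 0; S2 reads c1=3 → after 2×micro: 3 ⇒ (c0=5, c1=0, c2=3)
[Jacobi] macro 2: S0 reads c2=3 → after 1×micro: 5; S1 reads c0=5 → after 1×micro: 1; S2 reads c1=0 → after 2×micro: 4 ⇒ (c0=5, c1=1, c2=4)
[Jacobi] macro 3: S0 reads c2=4 → after 1×micro: -2; S1 reads c0=5 → after 1×micro: 1; S2 reads c1=1 → after 2×micro: 0 ⇒ (c0=-2, c1=1, c2=0)
[Jacobi] macro 4: S0 reads c2=0 → after 1×micro: 5; S1 reads c0=-2 → after 1×micro: 3; S2 reads c1=1 → after 2×micro: 0 ⇒ (c0=5, c1=3, c2=0)
[Jacobi] macro 5: S0 reads c2=0 → after 1×micro: 5; S1 reads c0=5 → after 1×micro: 1; S2 reads c1=3 → after 2×micro: 3 ⇒ (c0=5, c1=1, c2=3)
[Jacobi] macro 6: S0 reads c2=3 → after 1×micro: 5; S1 reads c0=5 → after 1×micro: 1; S2 reads c1=1 → after 2×micro: 0 ⇒ (c0=5, c1=1, c2=0)
[Gauss-Seidel] macro 1: S0 reads c2=0 → after 1×micro: 5; S1 reads c0=5 → after 1×micro: 1; S2 reads c1=1 → after 2×micro: 0 ⇒ (c0=5, c1=1, c2=0)
[Gauss-Seidel] macro 2: S0 reads c2=0 → after 1×micro: 5; S1 reads c0=5 → after 1×micro: 1; S2 reads c1=1 → after 2×micro: 0 ⇒ (c0=5, c1=1, c2=0)
[Gauss-Seidel] macro 3: S0 reads c2=0 → after 1×micro: 5; S1 reads c0=5 → after 1×micro: 1; S2 reads c1=1 → after 2×micro: 0 ⇒ (c0=5, c1=1, c2=0)
[Gauss-Seidel] macro 4: S0 reads c2=0 → after 1×micro: 5; S1 reads c0=5 → after 1×micro: 1; S2 reads c1=1 → after 2×micro: 0 ⇒ (c0=5, c1=1, c2=0)
[Gauss-Seidel] macro 5: S0 reads c2=0 → after 1×micro: 5; S1 reads c0=5 → after 1×micro: 1; S2 reads c1=1 → after 2×micro: 0 ⇒ (c0=5, c1=1, c2=0)
[Gauss-Seidel] macro 6: S0 reads c2=0 → after 1×micro: 5; S1 reads c0=5 → after 1×micro: 1; S2 reads c1=1 → after 2×micro: 0 ⇒ (c0=5, c1=1, c2=0)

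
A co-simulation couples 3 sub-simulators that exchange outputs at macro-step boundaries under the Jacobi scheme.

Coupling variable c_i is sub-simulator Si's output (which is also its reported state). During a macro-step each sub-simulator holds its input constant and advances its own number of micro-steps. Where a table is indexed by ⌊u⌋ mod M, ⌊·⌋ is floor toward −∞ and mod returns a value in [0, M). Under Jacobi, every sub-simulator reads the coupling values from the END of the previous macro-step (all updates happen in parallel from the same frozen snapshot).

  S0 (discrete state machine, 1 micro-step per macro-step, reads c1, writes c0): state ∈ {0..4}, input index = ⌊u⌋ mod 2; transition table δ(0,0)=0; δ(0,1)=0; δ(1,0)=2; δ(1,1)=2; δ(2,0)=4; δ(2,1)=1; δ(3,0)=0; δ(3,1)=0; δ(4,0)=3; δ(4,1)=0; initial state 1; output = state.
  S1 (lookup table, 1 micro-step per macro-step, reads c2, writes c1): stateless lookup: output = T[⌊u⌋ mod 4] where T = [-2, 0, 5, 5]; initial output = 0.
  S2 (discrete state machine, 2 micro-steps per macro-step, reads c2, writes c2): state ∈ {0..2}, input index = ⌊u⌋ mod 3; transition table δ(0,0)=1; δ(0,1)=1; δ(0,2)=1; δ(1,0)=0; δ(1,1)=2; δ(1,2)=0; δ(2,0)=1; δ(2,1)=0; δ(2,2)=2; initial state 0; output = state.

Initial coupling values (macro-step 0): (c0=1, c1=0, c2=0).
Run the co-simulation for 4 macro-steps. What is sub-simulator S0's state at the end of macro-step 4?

S0 state at macro-step 4 = 0

macro 1: S0 reads c1=0 → after 1×micro: 2; S1 reads c2=0 → after 1×micro: -2; S2 reads c2=0 → after 2×micro: 0 ⇒ (c0=2, c1=-2, c2=0)
macro 2: S0 reads c1=-2 → after 1×micro: 4; S1 reads c2=0 → after 1×micro: -2; S2 reads c2=0 → after 2×micro: 0 ⇒ (c0=4, c1=-2, c2=0)
macro 3: S0 reads c1=-2 → after 1×micro: 3; S1 reads c2=0 → after 1×micro: -2; S2 reads c2=0 → after 2×micro: 0 ⇒ (c0=3, c1=-2, c2=0)
macro 4: S0 reads c1=-2 → after 1×micro: 0; S1 reads c2=0 → after 1×micro: -2; S2 reads c2=0 → after 2×micro: 0 ⇒ (c0=0, c1=-2, c2=0)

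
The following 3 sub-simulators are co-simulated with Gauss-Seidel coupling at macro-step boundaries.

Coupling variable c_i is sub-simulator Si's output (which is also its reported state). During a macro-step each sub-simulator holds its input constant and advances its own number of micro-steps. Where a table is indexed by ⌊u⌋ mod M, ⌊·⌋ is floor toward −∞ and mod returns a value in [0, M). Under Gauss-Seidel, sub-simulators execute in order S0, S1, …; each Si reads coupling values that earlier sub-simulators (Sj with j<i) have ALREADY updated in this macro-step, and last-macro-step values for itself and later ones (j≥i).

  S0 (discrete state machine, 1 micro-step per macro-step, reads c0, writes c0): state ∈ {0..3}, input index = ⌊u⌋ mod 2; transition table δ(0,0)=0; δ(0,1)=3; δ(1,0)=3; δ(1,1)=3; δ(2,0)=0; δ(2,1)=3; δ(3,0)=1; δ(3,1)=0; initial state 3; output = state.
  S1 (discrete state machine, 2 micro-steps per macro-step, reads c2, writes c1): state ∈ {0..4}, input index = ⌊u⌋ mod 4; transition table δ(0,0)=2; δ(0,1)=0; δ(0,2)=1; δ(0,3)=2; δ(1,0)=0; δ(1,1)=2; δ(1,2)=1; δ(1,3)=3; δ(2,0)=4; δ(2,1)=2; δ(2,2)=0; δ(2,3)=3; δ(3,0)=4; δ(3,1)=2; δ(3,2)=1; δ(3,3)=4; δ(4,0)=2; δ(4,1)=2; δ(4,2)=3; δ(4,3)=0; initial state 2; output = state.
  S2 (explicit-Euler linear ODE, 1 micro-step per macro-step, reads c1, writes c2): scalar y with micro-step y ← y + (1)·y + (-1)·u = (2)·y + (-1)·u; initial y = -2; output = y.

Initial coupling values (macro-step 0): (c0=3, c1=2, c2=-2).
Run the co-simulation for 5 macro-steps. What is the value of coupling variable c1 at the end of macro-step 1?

macro 1: S0 reads c0=3 → after 1×micro: 0; S1 reads c2=-2 → after 2×micro: 1; S2 reads c1=1 → after 1×micro: -5 ⇒ (c0=0, c1=1, c2=-5)
macro 2: S0 reads c0=0 → after 1×micro: 0; S1 reads c2=-5 → after 2×micro: 4; S2 reads c1=4 → after 1×micro: -14 ⇒ (c0=0, c1=4, c2=-14)
macro 3: S0 reads c0=0 → after 1×micro: 0; S1 reads c2=-14 → after 2×micro: 1; S2 reads c1=1 → after 1×micro: -29 ⇒ (c0=0, c1=1, c2=-29)
macro 4: S0 reads c0=0 → after 1×micro: 0; S1 reads c2=-29 → after 2×micro: 4; S2 reads c1=4 → after 1×micro: -62 ⇒ (c0=0, c1=4, c2=-62)
macro 5: S0 reads c0=0 → after 1×micro: 0; S1 reads c2=-62 → after 2×micro: 1; S2 reads c1=1 → after 1×micro: -125 ⇒ (c0=0, c1=1, c2=-125)

c1 at macro-step 1 = 1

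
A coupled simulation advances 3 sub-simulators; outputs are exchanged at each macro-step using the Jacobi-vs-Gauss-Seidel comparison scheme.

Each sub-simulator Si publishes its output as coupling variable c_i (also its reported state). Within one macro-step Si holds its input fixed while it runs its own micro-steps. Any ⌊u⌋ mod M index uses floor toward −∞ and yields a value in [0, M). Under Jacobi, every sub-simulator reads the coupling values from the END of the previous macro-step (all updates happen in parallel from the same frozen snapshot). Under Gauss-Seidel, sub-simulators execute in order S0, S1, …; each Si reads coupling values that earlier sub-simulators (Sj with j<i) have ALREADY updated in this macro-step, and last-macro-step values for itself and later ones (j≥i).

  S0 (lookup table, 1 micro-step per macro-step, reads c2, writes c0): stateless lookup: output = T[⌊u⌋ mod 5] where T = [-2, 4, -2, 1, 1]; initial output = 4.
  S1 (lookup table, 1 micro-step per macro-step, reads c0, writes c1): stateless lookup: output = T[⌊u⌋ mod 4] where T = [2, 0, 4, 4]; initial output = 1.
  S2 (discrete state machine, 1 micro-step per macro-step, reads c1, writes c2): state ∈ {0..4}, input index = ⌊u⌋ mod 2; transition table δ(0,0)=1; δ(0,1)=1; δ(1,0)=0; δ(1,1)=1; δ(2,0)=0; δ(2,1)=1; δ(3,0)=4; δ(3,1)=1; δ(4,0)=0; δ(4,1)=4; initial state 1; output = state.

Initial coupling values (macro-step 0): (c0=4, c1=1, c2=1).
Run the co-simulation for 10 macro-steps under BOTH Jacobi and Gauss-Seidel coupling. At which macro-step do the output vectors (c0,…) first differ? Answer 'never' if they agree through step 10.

[Jacobi] macro 1: S0 reads c2=1 → after 1×micro: 4; S1 reads c0=4 → after 1×micro: 2; S2 reads c1=1 → after 1×micro: 1 ⇒ (c0=4, c1=2, c2=1)
[Jacobi] macro 2: S0 reads c2=1 → after 1×micro: 4; S1 reads c0=4 → after 1×micro: 2; S2 reads c1=2 → after 1×micro: 0 ⇒ (c0=4, c1=2, c2=0)
[Jacobi] macro 3: S0 reads c2=0 → after 1×micro: -2; S1 reads c0=4 → after 1×micro: 2; S2 reads c1=2 → after 1×micro: 1 ⇒ (c0=-2, c1=2, c2=1)
[Jacobi] macro 4: S0 reads c2=1 → after 1×micro: 4; S1 reads c0=-2 → after 1×micro: 4; S2 reads c1=2 → after 1×micro: 0 ⇒ (c0=4, c1=4, c2=0)
[Jacobi] macro 5: S0 reads c2=0 → after 1×micro: -2; S1 reads c0=4 → after 1×micro: 2; S2 reads c1=4 → after 1×micro: 1 ⇒ (c0=-2, c1=2, c2=1)
[Jacobi] macro 6: S0 reads c2=1 → after 1×micro: 4; S1 reads c0=-2 → after 1×micro: 4; S2 reads c1=2 → after 1×micro: 0 ⇒ (c0=4, c1=4, c2=0)
[Jacobi] macro 7: S0 reads c2=0 → after 1×micro: -2; S1 reads c0=4 → after 1×micro: 2; S2 reads c1=4 → after 1×micro: 1 ⇒ (c0=-2, c1=2, c2=1)
[Jacobi] macro 8: S0 reads c2=1 → after 1×micro: 4; S1 reads c0=-2 → after 1×micro: 4; S2 reads c1=2 → after 1×micro: 0 ⇒ (c0=4, c1=4, c2=0)
[Jacobi] macro 9: S0 reads c2=0 → after 1×micro: -2; S1 reads c0=4 → after 1×micro: 2; S2 reads c1=4 → after 1×micro: 1 ⇒ (c0=-2, c1=2, c2=1)
[Jacobi] macro 10: S0 reads c2=1 → after 1×micro: 4; S1 reads c0=-2 → after 1×micro: 4; S2 reads c1=2 → after 1×micro: 0 ⇒ (c0=4, c1=4, c2=0)
[Gauss-Seidel] macro 1: S0 reads c2=1 → after 1×micro: 4; S1 reads c0=4 → after 1×micro: 2; S2 reads c1=2 → after 1×micro: 0 ⇒ (c0=4, c1=2, c2=0)
[Gauss-Seidel] macro 2: S0 reads c2=0 → after 1×micro: -2; S1 reads c0=-2 → after 1×micro: 4; S2 reads c1=4 → after 1×micro: 1 ⇒ (c0=-2, c1=4, c2=1)
[Gauss-Seidel] macro 3: S0 reads c2=1 → after 1×micro: 4; S1 reads c0=4 → after 1×micro: 2; S2 reads c1=2 → after 1×micro: 0 ⇒ (c0=4, c1=2, c2=0)
[Gauss-Seidel] macro 4: S0 reads c2=0 → after 1×micro: -2; S1 reads c0=-2 → after 1×micro: 4; S2 reads c1=4 → after 1×micro: 1 ⇒ (c0=-2, c1=4, c2=1)
[Gauss-Seidel] macro 5: S0 reads c2=1 → after 1×micro: 4; S1 reads c0=4 → after 1×micro: 2; S2 reads c1=2 → after 1×micro: 0 ⇒ (c0=4, c1=2, c2=0)
[Gauss-Seidel] macro 6: S0 reads c2=0 → after 1×micro: -2; S1 reads c0=-2 → after 1×micro: 4; S2 reads c1=4 → after 1×micro: 1 ⇒ (c0=-2, c1=4, c2=1)
[Gauss-Seidel] macro 7: S0 reads c2=1 → after 1×micro: 4; S1 reads c0=4 → after 1×micro: 2; S2 reads c1=2 → after 1×micro: 0 ⇒ (c0=4, c1=2, c2=0)
[Gauss-Seidel] macro 8: S0 reads c2=0 → after 1×micro: -2; S1 reads c0=-2 → after 1×micro: 4; S2 reads c1=4 → after 1×micro: 1 ⇒ (c0=-2, c1=4, c2=1)
[Gauss-Seidel] macro 9: S0 reads c2=1 → after 1×micro: 4; S1 reads c0=4 → after 1×micro: 2; S2 reads c1=2 → after 1×micro: 0 ⇒ (c0=4, c1=2, c2=0)
[Gauss-Seidel] macro 10: S0 reads c2=0 → after 1×micro: -2; S1 reads c0=-2 → after 1×micro: 4; S2 reads c1=4 → after 1×micro: 1 ⇒ (c0=-2, c1=4, c2=1)

first divergence at macro-step: 1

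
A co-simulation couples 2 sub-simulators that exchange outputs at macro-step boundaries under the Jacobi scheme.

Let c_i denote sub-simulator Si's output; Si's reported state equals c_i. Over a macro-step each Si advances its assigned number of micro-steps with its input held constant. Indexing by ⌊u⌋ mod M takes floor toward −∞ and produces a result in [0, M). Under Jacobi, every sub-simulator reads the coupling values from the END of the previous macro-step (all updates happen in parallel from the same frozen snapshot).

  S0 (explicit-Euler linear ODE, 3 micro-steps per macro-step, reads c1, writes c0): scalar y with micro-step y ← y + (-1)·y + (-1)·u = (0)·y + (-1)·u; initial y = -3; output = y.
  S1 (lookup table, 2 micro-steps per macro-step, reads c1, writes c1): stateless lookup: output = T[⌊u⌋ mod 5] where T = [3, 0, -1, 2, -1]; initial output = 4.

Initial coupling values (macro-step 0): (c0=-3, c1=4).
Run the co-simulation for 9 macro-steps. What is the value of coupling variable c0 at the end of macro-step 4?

macro 1: S0 reads c1=4 → after 3×micro: -4; S1 reads c1=4 → after 2×micro: -1 ⇒ (c0=-4, c1=-1)
macro 2: S0 reads c1=-1 → after 3×micro: 1; S1 reads c1=-1 → after 2×micro: -1 ⇒ (c0=1, c1=-1)
macro 3: S0 reads c1=-1 → after 3×micro: 1; S1 reads c1=-1 → after 2×micro: -1 ⇒ (c0=1, c1=-1)
macro 4: S0 reads c1=-1 → after 3×micro: 1; S1 reads c1=-1 → after 2×micro: -1 ⇒ (c0=1, c1=-1)
macro 5: S0 reads c1=-1 → after 3×micro: 1; S1 reads c1=-1 → after 2×micro: -1 ⇒ (c0=1, c1=-1)
macro 6: S0 reads c1=-1 → after 3×micro: 1; S1 reads c1=-1 → after 2×micro: -1 ⇒ (c0=1, c1=-1)
macro 7: S0 reads c1=-1 → after 3×micro: 1; S1 reads c1=-1 → after 2×micro: -1 ⇒ (c0=1, c1=-1)
macro 8: S0 reads c1=-1 → after 3×micro: 1; S1 reads c1=-1 → after 2×micro: -1 ⇒ (c0=1, c1=-1)
macro 9: S0 reads c1=-1 → after 3×micro: 1; S1 reads c1=-1 → after 2×micro: -1 ⇒ (c0=1, c1=-1)

c0 at macro-step 4 = 1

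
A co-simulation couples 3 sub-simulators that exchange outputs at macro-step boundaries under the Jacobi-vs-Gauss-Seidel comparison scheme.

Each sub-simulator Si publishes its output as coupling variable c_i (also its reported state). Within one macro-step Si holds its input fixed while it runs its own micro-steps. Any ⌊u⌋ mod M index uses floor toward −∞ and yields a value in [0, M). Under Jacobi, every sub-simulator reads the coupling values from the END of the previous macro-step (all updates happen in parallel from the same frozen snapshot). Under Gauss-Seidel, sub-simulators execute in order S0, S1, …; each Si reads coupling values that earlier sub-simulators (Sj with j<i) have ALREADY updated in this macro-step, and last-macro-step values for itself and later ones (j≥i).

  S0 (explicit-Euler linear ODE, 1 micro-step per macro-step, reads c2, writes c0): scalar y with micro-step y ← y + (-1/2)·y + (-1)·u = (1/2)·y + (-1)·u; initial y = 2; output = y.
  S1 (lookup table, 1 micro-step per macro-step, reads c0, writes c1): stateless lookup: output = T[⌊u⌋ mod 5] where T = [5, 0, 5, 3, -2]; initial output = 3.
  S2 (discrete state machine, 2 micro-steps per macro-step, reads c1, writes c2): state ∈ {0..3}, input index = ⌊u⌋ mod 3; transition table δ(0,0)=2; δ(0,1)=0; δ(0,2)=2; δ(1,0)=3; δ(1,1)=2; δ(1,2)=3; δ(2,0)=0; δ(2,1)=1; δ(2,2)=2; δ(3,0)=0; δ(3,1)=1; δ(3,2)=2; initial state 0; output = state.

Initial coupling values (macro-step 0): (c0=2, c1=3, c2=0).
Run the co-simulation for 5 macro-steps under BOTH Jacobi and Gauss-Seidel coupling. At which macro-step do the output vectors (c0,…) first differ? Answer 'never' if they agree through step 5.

first divergence at macro-step: 1

[Jacobi] macro 1: S0 reads c2=0 → after 1×micro: 1; S1 reads c0=2 → after 1×micro: 5; S2 reads c1=3 → after 2×micro: 0 ⇒ (c0=1, c1=5, c2=0)
[Jacobi] macro 2: S0 reads c2=0 → after 1×micro: 1/2; S1 reads c0=1 → after 1×micro: 0; S2 reads c1=5 → after 2×micro: 2 ⇒ (c0=1/2, c1=0, c2=2)
[Jacobi] macro 3: S0 reads c2=2 → after 1×micro: -7/4; S1 reads c0=1/2 → after 1×micro: 5; S2 reads c1=0 → after 2×micro: 2 ⇒ (c0=-7/4, c1=5, c2=2)
[Jacobi] macro 4: S0 reads c2=2 → after 1×micro: -23/8; S1 reads c0=-7/4 → after 1×micro: 3; S2 reads c1=5 → after 2×micro: 2 ⇒ (c0=-23/8, c1=3, c2=2)
[Jacobi] macro 5: S0 reads c2=2 → after 1×micro: -55/16; S1 reads c0=-23/8 → after 1×micro: 5; S2 reads c1=3 → after 2×micro: 2 ⇒ (c0=-55/16, c1=5, c2=2)
[Gauss-Seidel] macro 1: S0 reads c2=0 → after 1×micro: 1; S1 reads c0=1 → after 1×micro: 0; S2 reads c1=0 → after 2×micro: 0 ⇒ (c0=1, c1=0, c2=0)
[Gauss-Seidel] macro 2: S0 reads c2=0 → after 1×micro: 1/2; S1 reads c0=1/2 → after 1×micro: 5; S2 reads c1=5 → after 2×micro: 2 ⇒ (c0=1/2, c1=5, c2=2)
[Gauss-Seidel] macro 3: S0 reads c2=2 → after 1×micro: -7/4; S1 reads c0=-7/4 → after 1×micro: 3; S2 reads c1=3 → after 2×micro: 2 ⇒ (c0=-7/4, c1=3, c2=2)
[Gauss-Seidel] macro 4: S0 reads c2=2 → after 1×micro: -23/8; S1 reads c0=-23/8 → after 1×micro: 5; S2 reads c1=5 → after 2×micro: 2 ⇒ (c0=-23/8, c1=5, c2=2)
[Gauss-Seidel] macro 5: S0 reads c2=2 → after 1×micro: -55/16; S1 reads c0=-55/16 → after 1×micro: 0; S2 reads c1=0 → after 2×micro: 2 ⇒ (c0=-55/16, c1=0, c2=2)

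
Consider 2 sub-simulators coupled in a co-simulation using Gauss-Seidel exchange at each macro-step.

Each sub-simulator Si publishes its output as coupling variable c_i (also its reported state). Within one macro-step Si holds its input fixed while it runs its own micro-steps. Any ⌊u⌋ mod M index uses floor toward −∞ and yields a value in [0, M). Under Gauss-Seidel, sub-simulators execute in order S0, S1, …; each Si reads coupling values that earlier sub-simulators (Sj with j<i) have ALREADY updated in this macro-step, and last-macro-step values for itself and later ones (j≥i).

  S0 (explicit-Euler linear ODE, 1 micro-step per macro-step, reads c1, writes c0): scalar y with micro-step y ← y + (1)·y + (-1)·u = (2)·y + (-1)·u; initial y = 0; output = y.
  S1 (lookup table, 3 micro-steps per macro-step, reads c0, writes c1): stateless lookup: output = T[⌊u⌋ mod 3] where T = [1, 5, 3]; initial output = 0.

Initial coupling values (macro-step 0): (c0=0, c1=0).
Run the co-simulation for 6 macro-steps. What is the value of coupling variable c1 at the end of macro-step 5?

macro 1: S0 reads c1=0 → after 1×micro: 0; S1 reads c0=0 → after 3×micro: 1 ⇒ (c0=0, c1=1)
macro 2: S0 reads c1=1 → after 1×micro: -1; S1 reads c0=-1 → after 3×micro: 3 ⇒ (c0=-1, c1=3)
macro 3: S0 reads c1=3 → after 1×micro: -5; S1 reads c0=-5 → after 3×micro: 5 ⇒ (c0=-5, c1=5)
macro 4: S0 reads c1=5 → after 1×micro: -15; S1 reads c0=-15 → after 3×micro: 1 ⇒ (c0=-15, c1=1)
macro 5: S0 reads c1=1 → after 1×micro: -31; S1 reads c0=-31 → after 3×micro: 3 ⇒ (c0=-31, c1=3)
macro 6: S0 reads c1=3 → after 1×micro: -65; S1 reads c0=-65 → after 3×micro: 5 ⇒ (c0=-65, c1=5)

c1 at macro-step 5 = 3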